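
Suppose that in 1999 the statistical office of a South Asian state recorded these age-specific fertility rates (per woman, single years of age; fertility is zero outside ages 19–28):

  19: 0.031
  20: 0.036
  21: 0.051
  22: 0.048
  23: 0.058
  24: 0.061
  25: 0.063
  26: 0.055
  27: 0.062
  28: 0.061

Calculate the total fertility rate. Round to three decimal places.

0.526

Sum of ASFRs = 0.031 + 0.036 + 0.051 + 0.048 + 0.058 + 0.061 + 0.063 + 0.055 + 0.062 + 0.061 = 0.526
TFR = 0.526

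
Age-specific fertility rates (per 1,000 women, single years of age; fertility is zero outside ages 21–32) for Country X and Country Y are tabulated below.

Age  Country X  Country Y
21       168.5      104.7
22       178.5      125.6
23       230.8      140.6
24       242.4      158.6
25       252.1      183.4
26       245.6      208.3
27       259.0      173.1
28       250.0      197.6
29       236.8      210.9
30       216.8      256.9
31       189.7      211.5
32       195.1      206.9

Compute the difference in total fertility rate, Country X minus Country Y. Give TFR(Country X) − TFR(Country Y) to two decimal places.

Country X:
  Sum of ASFRs = 168.5 + 178.5 + 230.8 + 242.4 + 252.1 + 245.6 + 259.0 + 250.0 + 236.8 + 216.8 + 189.7 + 195.1 = 2665.3
  TFR = 2665.3 / 1000 = 2.6653
Country Y:
  Sum of ASFRs = 104.7 + 125.6 + 140.6 + 158.6 + 183.4 + 208.3 + 173.1 + 197.6 + 210.9 + 256.9 + 211.5 + 206.9 = 2178.1
  TFR = 2178.1 / 1000 = 2.1781
Difference = 2.6653 − 2.1781 = 0.4872

0.49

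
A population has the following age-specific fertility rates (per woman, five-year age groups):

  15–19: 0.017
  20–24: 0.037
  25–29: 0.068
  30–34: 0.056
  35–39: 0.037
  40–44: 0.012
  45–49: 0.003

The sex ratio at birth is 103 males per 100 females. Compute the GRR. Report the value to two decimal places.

Proportion female at birth = 100 / (100 + 103) = 0.49261.
Sum of ASFRs = 0.017 + 0.037 + 0.068 + 0.056 + 0.037 + 0.012 + 0.003 = 0.230
TFR = 5 × 0.230 = 1.15
GRR = 0.49261 × 1.15 = 0.56650

0.57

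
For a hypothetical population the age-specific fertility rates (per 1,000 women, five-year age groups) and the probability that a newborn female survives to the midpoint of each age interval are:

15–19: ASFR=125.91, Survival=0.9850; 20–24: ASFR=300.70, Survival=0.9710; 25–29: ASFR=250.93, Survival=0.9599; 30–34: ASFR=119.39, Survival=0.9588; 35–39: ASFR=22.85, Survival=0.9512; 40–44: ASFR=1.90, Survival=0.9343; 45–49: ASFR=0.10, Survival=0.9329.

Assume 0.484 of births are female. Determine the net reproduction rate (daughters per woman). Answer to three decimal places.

Proportion female at birth = 0.484.
Each age group contributes 5 × ASFR × survival:
  15–19: 5 × 125.91/1000 × 0.9850 = 0.62011
  20–24: 5 × 300.70/1000 × 0.9710 = 1.45990
  25–29: 5 × 250.93/1000 × 0.9599 = 1.20434
  30–34: 5 × 119.39/1000 × 0.9588 = 0.57236
  35–39: 5 × 22.85/1000 × 0.9512 = 0.10867
  40–44: 5 × 1.90/1000 × 0.9343 = 0.00888
  45–49: 5 × 0.10/1000 × 0.9329 = 0.00047
Sum = 3.97473
NRR = 0.484 × 3.97473 = 1.92377
With NRR above 1 the population is above replacement fertility.

1.924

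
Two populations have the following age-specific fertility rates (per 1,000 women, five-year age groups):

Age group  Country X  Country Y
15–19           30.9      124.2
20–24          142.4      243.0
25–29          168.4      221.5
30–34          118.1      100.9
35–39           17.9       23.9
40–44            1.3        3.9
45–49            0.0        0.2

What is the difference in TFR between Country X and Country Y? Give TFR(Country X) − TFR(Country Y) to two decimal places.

Country X:
  Sum of ASFRs = 30.9 + 142.4 + 168.4 + 118.1 + 17.9 + 1.3 + 0.0 = 479.0
  TFR = 5 × 479.0 / 1000 = 2.395
Country Y:
  Sum of ASFRs = 124.2 + 243.0 + 221.5 + 100.9 + 23.9 + 3.9 + 0.2 = 717.6
  TFR = 5 × 717.6 / 1000 = 3.588
Difference = 2.395 − 3.588 = -1.193

-1.19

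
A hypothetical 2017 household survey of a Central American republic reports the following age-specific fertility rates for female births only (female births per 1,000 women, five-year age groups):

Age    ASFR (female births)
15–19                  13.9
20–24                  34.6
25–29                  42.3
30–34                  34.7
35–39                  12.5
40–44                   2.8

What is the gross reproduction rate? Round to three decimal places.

0.704

Sum of female ASFRs = 13.9 + 34.6 + 42.3 + 34.7 + 12.5 + 2.8 = 140.8
GRR = 5 × 140.8 / 1000 = 0.704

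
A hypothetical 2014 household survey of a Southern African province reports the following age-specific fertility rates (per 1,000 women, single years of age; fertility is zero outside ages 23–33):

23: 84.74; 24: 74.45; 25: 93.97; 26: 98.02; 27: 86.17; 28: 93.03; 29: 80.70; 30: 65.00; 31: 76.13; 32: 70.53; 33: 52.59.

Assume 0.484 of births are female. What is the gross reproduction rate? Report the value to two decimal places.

Proportion female at birth = 0.484.
Sum of ASFRs = 84.74 + 74.45 + 93.97 + 98.02 + 86.17 + 93.03 + 80.70 + 65.00 + 76.13 + 70.53 + 52.59 = 875.33
TFR = 875.33 / 1000 = 0.87533
GRR = 0.484 × 0.87533 = 0.42366

0.42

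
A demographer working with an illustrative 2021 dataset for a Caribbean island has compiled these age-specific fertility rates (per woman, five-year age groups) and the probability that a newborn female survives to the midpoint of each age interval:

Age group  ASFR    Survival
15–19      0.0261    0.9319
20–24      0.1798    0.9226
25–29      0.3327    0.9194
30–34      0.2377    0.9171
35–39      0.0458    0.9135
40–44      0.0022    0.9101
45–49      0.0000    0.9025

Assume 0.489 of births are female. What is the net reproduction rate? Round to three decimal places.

Proportion female at birth = 0.489.
Survival-weighted fertility by age (5·fₓ·Sₓ):
  15–19: 5 × 0.0261 × 0.9319 = 0.12161
  20–24: 5 × 0.1798 × 0.9226 = 0.82942
  25–29: 5 × 0.3327 × 0.9194 = 1.52942
  30–34: 5 × 0.2377 × 0.9171 = 1.08997
  35–39: 5 × 0.0458 × 0.9135 = 0.20919
  40–44: 5 × 0.0022 × 0.9101 = 0.01001
  45–49: 5 × 0.0000 × 0.9025 = 0.00000
Sum = 3.78962
NRR = 0.489 × 3.78962 = 1.85312
NRR > 1, so each generation more than replaces itself.

1.853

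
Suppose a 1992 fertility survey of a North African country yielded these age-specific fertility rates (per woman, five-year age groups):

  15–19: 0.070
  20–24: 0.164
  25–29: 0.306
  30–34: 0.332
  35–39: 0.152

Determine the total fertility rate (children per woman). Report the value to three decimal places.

5.120

Sum of ASFRs = 0.070 + 0.164 + 0.306 + 0.332 + 0.152 = 1.024
TFR = 5 × 1.024 = 5.12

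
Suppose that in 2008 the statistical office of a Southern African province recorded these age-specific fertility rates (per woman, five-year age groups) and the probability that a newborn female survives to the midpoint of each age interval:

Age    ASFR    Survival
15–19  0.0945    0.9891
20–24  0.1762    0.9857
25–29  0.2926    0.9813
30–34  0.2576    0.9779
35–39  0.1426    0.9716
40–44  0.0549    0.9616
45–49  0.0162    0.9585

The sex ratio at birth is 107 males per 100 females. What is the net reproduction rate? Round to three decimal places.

Proportion female at birth = 100 / (100 + 107) = 0.48309.
Survival-weighted fertility by age (5·fₓ·Sₓ):
  15–19: 5 × 0.0945 × 0.9891 = 0.46735
  20–24: 5 × 0.1762 × 0.9857 = 0.86840
  25–29: 5 × 0.2926 × 0.9813 = 1.43564
  30–34: 5 × 0.2576 × 0.9779 = 1.25954
  35–39: 5 × 0.1426 × 0.9716 = 0.69275
  40–44: 5 × 0.0549 × 0.9616 = 0.26396
  45–49: 5 × 0.0162 × 0.9585 = 0.07764
Sum = 5.06528
NRR = 0.48309 × 5.06528 = 2.44699

2.447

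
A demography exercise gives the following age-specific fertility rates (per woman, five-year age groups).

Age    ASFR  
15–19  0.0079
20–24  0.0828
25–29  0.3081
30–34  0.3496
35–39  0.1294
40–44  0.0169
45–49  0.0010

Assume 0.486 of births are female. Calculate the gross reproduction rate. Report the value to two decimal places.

2.18

Proportion female at birth = 0.486.
Sum of ASFRs = 0.0079 + 0.0828 + 0.3081 + 0.3496 + 0.1294 + 0.0169 + 0.0010 = 0.8957
TFR = 5 × 0.8957 = 4.4785
GRR = 0.486 × 4.4785 = 2.17655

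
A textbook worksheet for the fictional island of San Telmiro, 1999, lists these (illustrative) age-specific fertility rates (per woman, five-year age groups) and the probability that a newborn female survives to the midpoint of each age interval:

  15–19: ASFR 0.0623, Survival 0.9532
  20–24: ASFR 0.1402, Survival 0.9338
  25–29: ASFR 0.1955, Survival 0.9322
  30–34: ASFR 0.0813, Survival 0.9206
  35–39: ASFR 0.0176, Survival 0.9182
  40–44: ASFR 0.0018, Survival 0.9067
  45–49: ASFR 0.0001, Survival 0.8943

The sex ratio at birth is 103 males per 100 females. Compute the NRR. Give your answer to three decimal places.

Proportion female at birth = 100 / (100 + 103) = 0.49261.
Survival-weighted fertility by age (5·fₓ·Sₓ):
  15–19: 5 × 0.0623 × 0.9532 = 0.29692
  20–24: 5 × 0.1402 × 0.9338 = 0.65459
  25–29: 5 × 0.1955 × 0.9322 = 0.91123
  30–34: 5 × 0.0813 × 0.9206 = 0.37422
  35–39: 5 × 0.0176 × 0.9182 = 0.08080
  40–44: 5 × 0.0018 × 0.9067 = 0.00816
  45–49: 5 × 0.0001 × 0.8943 = 0.00045
Sum = 2.32637
NRR = 0.49261 × 2.32637 = 1.14599
NRR > 1, so each generation more than replaces itself.

1.146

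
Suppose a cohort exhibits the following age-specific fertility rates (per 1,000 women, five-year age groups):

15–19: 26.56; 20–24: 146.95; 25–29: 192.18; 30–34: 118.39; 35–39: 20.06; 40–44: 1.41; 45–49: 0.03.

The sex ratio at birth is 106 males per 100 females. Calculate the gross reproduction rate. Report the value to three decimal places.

Proportion female at birth = 100 / (100 + 106) = 0.48544.
Sum of ASFRs = 26.56 + 146.95 + 192.18 + 118.39 + 20.06 + 1.41 + 0.03 = 505.58
TFR = 5 × 505.58 / 1000 = 2.5279
GRR = 0.48544 × 2.5279 = 1.22714

1.227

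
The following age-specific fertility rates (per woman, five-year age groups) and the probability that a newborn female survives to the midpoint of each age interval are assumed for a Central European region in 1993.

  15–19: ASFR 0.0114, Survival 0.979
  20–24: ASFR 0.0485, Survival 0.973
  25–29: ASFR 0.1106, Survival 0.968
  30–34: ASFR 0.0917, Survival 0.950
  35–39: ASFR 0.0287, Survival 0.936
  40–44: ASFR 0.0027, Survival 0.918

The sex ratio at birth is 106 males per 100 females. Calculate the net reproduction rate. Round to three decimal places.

0.684

Proportion female at birth = 100 / (100 + 106) = 0.48544.
Per-age-group product (5 × ASFR × survival probability):
  15–19: 5 × 0.0114 × 0.979 = 0.05580
  20–24: 5 × 0.0485 × 0.973 = 0.23595
  25–29: 5 × 0.1106 × 0.968 = 0.53530
  30–34: 5 × 0.0917 × 0.950 = 0.43558
  35–39: 5 × 0.0287 × 0.936 = 0.13432
  40–44: 5 × 0.0027 × 0.918 = 0.01239
Sum = 1.40934
NRR = 0.48544 × 1.40934 = 0.68415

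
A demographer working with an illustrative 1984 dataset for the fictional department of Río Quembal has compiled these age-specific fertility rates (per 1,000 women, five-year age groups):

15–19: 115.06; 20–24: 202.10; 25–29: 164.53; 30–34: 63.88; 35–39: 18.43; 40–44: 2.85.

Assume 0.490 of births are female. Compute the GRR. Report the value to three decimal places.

Proportion female at birth = 0.490.
Sum of ASFRs = 115.06 + 202.10 + 164.53 + 63.88 + 18.43 + 2.85 = 566.85
TFR = 5 × 566.85 / 1000 = 2.83425
GRR = 0.490 × 2.83425 = 1.38878

1.389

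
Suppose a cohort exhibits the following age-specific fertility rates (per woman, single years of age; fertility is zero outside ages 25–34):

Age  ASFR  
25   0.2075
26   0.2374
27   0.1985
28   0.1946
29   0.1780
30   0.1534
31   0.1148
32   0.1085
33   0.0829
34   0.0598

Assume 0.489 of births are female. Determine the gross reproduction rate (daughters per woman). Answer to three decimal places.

Proportion female at birth = 0.489.
Sum of ASFRs = 0.2075 + 0.2374 + 0.1985 + 0.1946 + 0.1780 + 0.1534 + 0.1148 + 0.1085 + 0.0829 + 0.0598 = 1.5354
TFR = 1.5354
GRR = 0.489 × 1.5354 = 0.75081

0.751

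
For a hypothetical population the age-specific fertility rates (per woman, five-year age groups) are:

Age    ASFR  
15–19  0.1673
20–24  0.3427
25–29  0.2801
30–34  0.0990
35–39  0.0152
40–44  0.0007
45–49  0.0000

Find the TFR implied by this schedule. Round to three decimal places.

Sum of ASFRs = 0.1673 + 0.3427 + 0.2801 + 0.0990 + 0.0152 + 0.0007 + 0.0000 = 0.9050
TFR = 5 × 0.9050 = 4.525

4.525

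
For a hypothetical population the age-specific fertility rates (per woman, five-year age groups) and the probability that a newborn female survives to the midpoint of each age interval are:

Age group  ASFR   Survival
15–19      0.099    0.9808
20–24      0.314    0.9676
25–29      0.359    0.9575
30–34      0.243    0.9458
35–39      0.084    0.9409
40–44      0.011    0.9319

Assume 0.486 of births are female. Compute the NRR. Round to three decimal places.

2.585

Proportion female at birth = 0.486.
Each age group contributes 5 × ASFR × survival:
  15–19: 5 × 0.099 × 0.9808 = 0.48550
  20–24: 5 × 0.314 × 0.9676 = 1.51913
  25–29: 5 × 0.359 × 0.9575 = 1.71871
  30–34: 5 × 0.243 × 0.9458 = 1.14915
  35–39: 5 × 0.084 × 0.9409 = 0.39518
  40–44: 5 × 0.011 × 0.9319 = 0.05125
Sum = 5.31892
NRR = 0.486 × 5.31892 = 2.58500
NRR > 1, so each generation more than replaces itself.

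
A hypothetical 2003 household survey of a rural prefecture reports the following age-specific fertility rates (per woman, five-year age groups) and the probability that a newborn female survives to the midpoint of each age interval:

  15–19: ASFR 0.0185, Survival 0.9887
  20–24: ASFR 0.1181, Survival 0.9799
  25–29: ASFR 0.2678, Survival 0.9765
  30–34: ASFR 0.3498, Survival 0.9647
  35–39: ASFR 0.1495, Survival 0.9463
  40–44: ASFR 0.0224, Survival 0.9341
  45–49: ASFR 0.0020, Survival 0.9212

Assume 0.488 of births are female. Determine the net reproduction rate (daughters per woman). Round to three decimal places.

Proportion female at birth = 0.488.
Each age group contributes 5 × ASFR × survival:
  15–19: 5 × 0.0185 × 0.9887 = 0.09145
  20–24: 5 × 0.1181 × 0.9799 = 0.57863
  25–29: 5 × 0.2678 × 0.9765 = 1.30753
  30–34: 5 × 0.3498 × 0.9647 = 1.68726
  35–39: 5 × 0.1495 × 0.9463 = 0.70736
  40–44: 5 × 0.0224 × 0.9341 = 0.10462
  45–49: 5 × 0.0020 × 0.9212 = 0.00921
Sum = 4.48606
NRR = 0.488 × 4.48606 = 2.18920

2.189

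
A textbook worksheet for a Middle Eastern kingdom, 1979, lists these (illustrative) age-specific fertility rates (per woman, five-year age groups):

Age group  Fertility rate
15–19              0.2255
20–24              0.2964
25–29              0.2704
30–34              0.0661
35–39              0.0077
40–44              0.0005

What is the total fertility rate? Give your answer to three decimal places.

Sum of ASFRs = 0.2255 + 0.2964 + 0.2704 + 0.0661 + 0.0077 + 0.0005 = 0.8666
TFR = 5 × 0.8666 = 4.333

4.333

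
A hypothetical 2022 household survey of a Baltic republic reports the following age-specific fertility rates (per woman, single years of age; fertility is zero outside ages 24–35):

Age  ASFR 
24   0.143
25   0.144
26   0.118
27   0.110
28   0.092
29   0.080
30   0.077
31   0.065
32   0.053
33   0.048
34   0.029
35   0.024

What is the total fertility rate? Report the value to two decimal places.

Sum of ASFRs = 0.143 + 0.144 + 0.118 + 0.110 + 0.092 + 0.080 + 0.077 + 0.065 + 0.053 + 0.048 + 0.029 + 0.024 = 0.983
TFR = 0.983

0.98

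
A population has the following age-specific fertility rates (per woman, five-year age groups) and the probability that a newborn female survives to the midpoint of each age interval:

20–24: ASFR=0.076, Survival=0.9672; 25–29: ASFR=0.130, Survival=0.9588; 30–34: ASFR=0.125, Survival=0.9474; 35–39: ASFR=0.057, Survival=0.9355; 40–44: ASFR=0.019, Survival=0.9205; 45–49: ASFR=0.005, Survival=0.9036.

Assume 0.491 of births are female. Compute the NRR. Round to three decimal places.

0.962

Proportion female at birth = 0.491.
Each age group contributes 5 × ASFR × survival:
  20–24: 5 × 0.076 × 0.9672 = 0.36754
  25–29: 5 × 0.130 × 0.9588 = 0.62322
  30–34: 5 × 0.125 × 0.9474 = 0.59213
  35–39: 5 × 0.057 × 0.9355 = 0.26662
  40–44: 5 × 0.019 × 0.9205 = 0.08745
  45–49: 5 × 0.005 × 0.9036 = 0.02259
Sum = 1.95955
NRR = 0.491 × 1.95955 = 0.96214
With NRR below 1 the population is below replacement fertility.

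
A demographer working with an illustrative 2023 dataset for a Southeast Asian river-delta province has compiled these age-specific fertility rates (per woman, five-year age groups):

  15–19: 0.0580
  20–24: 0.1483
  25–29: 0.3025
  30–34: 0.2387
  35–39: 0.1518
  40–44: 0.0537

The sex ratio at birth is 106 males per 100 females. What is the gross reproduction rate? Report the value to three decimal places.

Proportion female at birth = 100 / (100 + 106) = 0.48544.
Sum of ASFRs = 0.0580 + 0.1483 + 0.3025 + 0.2387 + 0.1518 + 0.0537 = 0.9530
TFR = 5 × 0.9530 = 4.765
GRR = 0.48544 × 4.765 = 2.31312

2.313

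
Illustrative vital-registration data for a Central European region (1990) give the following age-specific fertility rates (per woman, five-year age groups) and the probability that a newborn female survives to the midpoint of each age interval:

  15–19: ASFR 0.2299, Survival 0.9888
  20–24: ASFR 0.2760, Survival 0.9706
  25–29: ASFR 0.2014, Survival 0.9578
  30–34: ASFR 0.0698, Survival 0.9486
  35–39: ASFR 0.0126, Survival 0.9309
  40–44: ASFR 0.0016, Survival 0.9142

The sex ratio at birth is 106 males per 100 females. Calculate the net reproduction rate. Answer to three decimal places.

1.863

Proportion female at birth = 100 / (100 + 106) = 0.48544.
Survival-weighted fertility by age (5·fₓ·Sₓ):
  15–19: 5 × 0.2299 × 0.9888 = 1.13663
  20–24: 5 × 0.2760 × 0.9706 = 1.33943
  25–29: 5 × 0.2014 × 0.9578 = 0.96450
  30–34: 5 × 0.0698 × 0.9486 = 0.33106
  35–39: 5 × 0.0126 × 0.9309 = 0.05865
  40–44: 5 × 0.0016 × 0.9142 = 0.00731
Sum = 3.83758
NRR = 0.48544 × 3.83758 = 1.86291
An NRR exceeding 1 indicates intrinsic growth under these rates.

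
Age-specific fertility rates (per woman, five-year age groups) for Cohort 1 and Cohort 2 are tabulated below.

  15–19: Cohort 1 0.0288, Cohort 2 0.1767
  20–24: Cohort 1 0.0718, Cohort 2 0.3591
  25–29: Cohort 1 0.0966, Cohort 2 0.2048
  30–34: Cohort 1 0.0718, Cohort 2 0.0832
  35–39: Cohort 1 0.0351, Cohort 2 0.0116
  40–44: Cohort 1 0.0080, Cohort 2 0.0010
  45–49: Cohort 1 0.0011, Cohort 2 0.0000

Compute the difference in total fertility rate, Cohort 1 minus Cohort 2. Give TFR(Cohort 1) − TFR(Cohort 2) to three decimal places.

-2.616

Cohort 1:
  Sum of ASFRs = 0.0288 + 0.0718 + 0.0966 + 0.0718 + 0.0351 + 0.0080 + 0.0011 = 0.3132
  TFR = 5 × 0.3132 = 1.566
Cohort 2:
  Sum of ASFRs = 0.1767 + 0.3591 + 0.2048 + 0.0832 + 0.0116 + 0.0010 + 0.0000 = 0.8364
  TFR = 5 × 0.8364 = 4.182
Difference = 1.566 − 4.182 = -2.616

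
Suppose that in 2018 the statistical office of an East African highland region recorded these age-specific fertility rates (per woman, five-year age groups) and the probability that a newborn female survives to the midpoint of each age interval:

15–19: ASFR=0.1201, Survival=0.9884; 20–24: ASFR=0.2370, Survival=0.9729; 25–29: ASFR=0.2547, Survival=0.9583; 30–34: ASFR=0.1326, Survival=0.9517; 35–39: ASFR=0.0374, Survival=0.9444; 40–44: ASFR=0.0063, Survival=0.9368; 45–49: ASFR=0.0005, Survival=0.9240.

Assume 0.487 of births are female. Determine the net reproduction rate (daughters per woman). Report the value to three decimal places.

Proportion female at birth = 0.487.
Survival-weighted fertility by age (5·fₓ·Sₓ):
  15–19: 5 × 0.1201 × 0.9884 = 0.59353
  20–24: 5 × 0.2370 × 0.9729 = 1.15289
  25–29: 5 × 0.2547 × 0.9583 = 1.22040
  30–34: 5 × 0.1326 × 0.9517 = 0.63098
  35–39: 5 × 0.0374 × 0.9444 = 0.17660
  40–44: 5 × 0.0063 × 0.9368 = 0.02951
  45–49: 5 × 0.0005 × 0.9240 = 0.00231
Sum = 3.80622
NRR = 0.487 × 3.80622 = 1.85363

1.854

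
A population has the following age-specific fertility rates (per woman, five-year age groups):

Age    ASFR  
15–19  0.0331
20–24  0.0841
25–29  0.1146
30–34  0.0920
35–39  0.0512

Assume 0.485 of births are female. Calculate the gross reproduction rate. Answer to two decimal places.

Proportion female at birth = 0.485.
Sum of ASFRs = 0.0331 + 0.0841 + 0.1146 + 0.0920 + 0.0512 = 0.3750
TFR = 5 × 0.3750 = 1.875
GRR = 0.485 × 1.875 = 0.90938

0.91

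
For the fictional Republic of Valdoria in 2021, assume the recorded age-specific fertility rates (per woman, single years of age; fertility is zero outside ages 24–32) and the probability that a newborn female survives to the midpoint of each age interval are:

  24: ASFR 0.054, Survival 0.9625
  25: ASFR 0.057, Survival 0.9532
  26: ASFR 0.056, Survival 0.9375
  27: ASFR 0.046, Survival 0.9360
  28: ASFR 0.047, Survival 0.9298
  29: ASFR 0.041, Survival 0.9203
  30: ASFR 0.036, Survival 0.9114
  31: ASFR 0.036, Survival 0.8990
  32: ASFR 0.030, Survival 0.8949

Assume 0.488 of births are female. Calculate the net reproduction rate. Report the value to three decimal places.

Proportion female at birth = 0.488.
Each age group contributes 1 × ASFR × survival:
  24: 1 × 0.054 × 0.9625 = 0.05198
  25: 1 × 0.057 × 0.9532 = 0.05433
  26: 1 × 0.056 × 0.9375 = 0.05250
  27: 1 × 0.046 × 0.9360 = 0.04306
  28: 1 × 0.047 × 0.9298 = 0.04370
  29: 1 × 0.041 × 0.9203 = 0.03773
  30: 1 × 0.036 × 0.9114 = 0.03281
  31: 1 × 0.036 × 0.8990 = 0.03236
  32: 1 × 0.030 × 0.8949 = 0.02685
Sum = 0.37532
NRR = 0.488 × 0.37532 = 0.18316
With NRR below 1 the population is below replacement fertility.

0.183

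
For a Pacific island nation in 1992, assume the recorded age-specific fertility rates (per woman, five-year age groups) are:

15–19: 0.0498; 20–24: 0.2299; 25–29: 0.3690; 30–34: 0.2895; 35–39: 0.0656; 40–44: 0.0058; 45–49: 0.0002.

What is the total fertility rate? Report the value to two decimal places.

5.05

Sum of ASFRs = 0.0498 + 0.2299 + 0.3690 + 0.2895 + 0.0656 + 0.0058 + 0.0002 = 1.0098
TFR = 5 × 1.0098 = 5.049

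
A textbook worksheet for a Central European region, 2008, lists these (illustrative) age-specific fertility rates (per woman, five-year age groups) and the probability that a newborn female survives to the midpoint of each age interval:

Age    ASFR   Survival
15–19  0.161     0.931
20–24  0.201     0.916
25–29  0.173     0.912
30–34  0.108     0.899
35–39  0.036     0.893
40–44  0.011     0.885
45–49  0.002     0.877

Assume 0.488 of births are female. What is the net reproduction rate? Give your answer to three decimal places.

Proportion female at birth = 0.488.
Weighting each age-specific rate by interval width and survival:
  15–19: 5 × 0.161 × 0.931 = 0.74946
  20–24: 5 × 0.201 × 0.916 = 0.92058
  25–29: 5 × 0.173 × 0.912 = 0.78888
  30–34: 5 × 0.108 × 0.899 = 0.48546
  35–39: 5 × 0.036 × 0.893 = 0.16074
  40–44: 5 × 0.011 × 0.885 = 0.04868
  45–49: 5 × 0.002 × 0.877 = 0.00877
Sum = 3.16257
NRR = 0.488 × 3.16257 = 1.54333

1.543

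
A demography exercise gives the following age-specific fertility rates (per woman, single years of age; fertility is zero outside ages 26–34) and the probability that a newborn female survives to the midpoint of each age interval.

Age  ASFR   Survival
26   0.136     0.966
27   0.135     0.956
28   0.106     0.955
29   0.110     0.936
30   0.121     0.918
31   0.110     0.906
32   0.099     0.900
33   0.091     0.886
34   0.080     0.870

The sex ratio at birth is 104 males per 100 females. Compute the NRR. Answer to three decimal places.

Proportion female at birth = 100 / (100 + 104) = 0.49020.
Per-age-group product (1 × ASFR × survival probability):
  26: 1 × 0.136 × 0.966 = 0.13138
  27: 1 × 0.135 × 0.956 = 0.12906
  28: 1 × 0.106 × 0.955 = 0.10123
  29: 1 × 0.110 × 0.936 = 0.10296
  30: 1 × 0.121 × 0.918 = 0.11108
  31: 1 × 0.110 × 0.906 = 0.09966
  32: 1 × 0.099 × 0.900 = 0.08910
  33: 1 × 0.091 × 0.886 = 0.08063
  34: 1 × 0.080 × 0.870 = 0.06960
Sum = 0.91470
NRR = 0.49020 × 0.91470 = 0.44839
NRR < 1, so the cohort does not fully replace itself.

0.448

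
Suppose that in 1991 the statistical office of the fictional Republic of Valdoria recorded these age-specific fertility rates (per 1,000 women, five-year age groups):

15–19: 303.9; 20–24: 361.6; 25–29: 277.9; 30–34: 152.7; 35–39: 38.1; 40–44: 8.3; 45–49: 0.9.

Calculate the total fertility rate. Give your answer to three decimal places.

Sum of ASFRs = 303.9 + 361.6 + 277.9 + 152.7 + 38.1 + 8.3 + 0.9 = 1143.4
TFR = 5 × 1143.4 / 1000 = 5.717

5.717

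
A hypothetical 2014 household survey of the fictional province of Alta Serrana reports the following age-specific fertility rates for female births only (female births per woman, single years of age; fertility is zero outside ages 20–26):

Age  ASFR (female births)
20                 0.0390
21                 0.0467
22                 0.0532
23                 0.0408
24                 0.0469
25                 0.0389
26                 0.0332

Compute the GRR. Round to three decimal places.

0.299

Sum of female ASFRs = 0.0390 + 0.0467 + 0.0532 + 0.0408 + 0.0469 + 0.0389 + 0.0332 = 0.2987
GRR = 0.2987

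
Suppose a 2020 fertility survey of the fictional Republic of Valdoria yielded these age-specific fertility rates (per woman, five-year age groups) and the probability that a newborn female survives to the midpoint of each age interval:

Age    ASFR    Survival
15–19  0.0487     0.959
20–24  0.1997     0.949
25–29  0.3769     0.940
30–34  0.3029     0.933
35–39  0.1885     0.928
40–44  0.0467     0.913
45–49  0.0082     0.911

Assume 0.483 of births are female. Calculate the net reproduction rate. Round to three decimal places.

2.652

Proportion female at birth = 0.483.
Weighting each age-specific rate by interval width and survival:
  15–19: 5 × 0.0487 × 0.959 = 0.23352
  20–24: 5 × 0.1997 × 0.949 = 0.94758
  25–29: 5 × 0.3769 × 0.940 = 1.77143
  30–34: 5 × 0.3029 × 0.933 = 1.41303
  35–39: 5 × 0.1885 × 0.928 = 0.87464
  40–44: 5 × 0.0467 × 0.913 = 0.21319
  45–49: 5 × 0.0082 × 0.911 = 0.03735
Sum = 5.49074
NRR = 0.483 × 5.49074 = 2.65203
With NRR above 1 the population is above replacement fertility.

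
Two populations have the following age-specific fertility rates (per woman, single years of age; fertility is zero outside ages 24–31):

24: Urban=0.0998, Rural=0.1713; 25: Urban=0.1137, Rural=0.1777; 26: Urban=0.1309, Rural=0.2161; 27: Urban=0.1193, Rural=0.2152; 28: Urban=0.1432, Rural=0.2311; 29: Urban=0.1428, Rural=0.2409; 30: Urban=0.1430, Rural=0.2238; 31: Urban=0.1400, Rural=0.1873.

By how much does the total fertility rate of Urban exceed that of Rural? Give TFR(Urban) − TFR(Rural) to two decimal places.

-0.63

Urban:
  Sum of ASFRs = 0.0998 + 0.1137 + 0.1309 + 0.1193 + 0.1432 + 0.1428 + 0.1430 + 0.1400 = 1.0327
  TFR = 1.0327
Rural:
  Sum of ASFRs = 0.1713 + 0.1777 + 0.2161 + 0.2152 + 0.2311 + 0.2409 + 0.2238 + 0.1873 = 1.6634
  TFR = 1.6634
Difference = 1.0327 − 1.6634 = -0.6307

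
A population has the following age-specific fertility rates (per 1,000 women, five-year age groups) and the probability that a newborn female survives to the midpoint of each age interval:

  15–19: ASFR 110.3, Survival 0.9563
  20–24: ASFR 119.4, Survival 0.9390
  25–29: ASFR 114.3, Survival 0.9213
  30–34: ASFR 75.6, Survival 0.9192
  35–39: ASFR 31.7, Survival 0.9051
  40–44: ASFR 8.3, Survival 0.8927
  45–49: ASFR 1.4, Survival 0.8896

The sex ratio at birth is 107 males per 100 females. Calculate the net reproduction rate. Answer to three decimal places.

Proportion female at birth = 100 / (100 + 107) = 0.48309.
Survival-weighted fertility by age (5·fₓ·Sₓ):
  15–19: 5 × 110.3/1000 × 0.9563 = 0.52740
  20–24: 5 × 119.4/1000 × 0.9390 = 0.56058
  25–29: 5 × 114.3/1000 × 0.9213 = 0.52652
  30–34: 5 × 75.6/1000 × 0.9192 = 0.34746
  35–39: 5 × 31.7/1000 × 0.9051 = 0.14346
  40–44: 5 × 8.3/1000 × 0.8927 = 0.03705
  45–49: 5 × 1.4/1000 × 0.8896 = 0.00623
Sum = 2.14870
NRR = 0.48309 × 2.14870 = 1.03802
With NRR above 1 the population is above replacement fertility.

1.038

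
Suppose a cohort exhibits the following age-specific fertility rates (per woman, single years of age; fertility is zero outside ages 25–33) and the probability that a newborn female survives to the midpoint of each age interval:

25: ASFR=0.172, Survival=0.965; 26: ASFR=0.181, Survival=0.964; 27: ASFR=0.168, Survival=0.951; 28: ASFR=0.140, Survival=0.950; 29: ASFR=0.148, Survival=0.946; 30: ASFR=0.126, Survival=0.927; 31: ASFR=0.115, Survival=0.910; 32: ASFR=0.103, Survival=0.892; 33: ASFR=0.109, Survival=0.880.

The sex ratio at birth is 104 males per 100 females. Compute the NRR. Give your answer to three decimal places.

Proportion female at birth = 100 / (100 + 104) = 0.49020.
Per-age-group product (1 × ASFR × survival probability):
  25: 1 × 0.172 × 0.965 = 0.16598
  26: 1 × 0.181 × 0.964 = 0.17448
  27: 1 × 0.168 × 0.951 = 0.15977
  28: 1 × 0.140 × 0.950 = 0.13300
  29: 1 × 0.148 × 0.946 = 0.14001
  30: 1 × 0.126 × 0.927 = 0.11680
  31: 1 × 0.115 × 0.910 = 0.10465
  32: 1 × 0.103 × 0.892 = 0.09188
  33: 1 × 0.109 × 0.880 = 0.09592
Sum = 1.18249
NRR = 0.49020 × 1.18249 = 0.57966

0.580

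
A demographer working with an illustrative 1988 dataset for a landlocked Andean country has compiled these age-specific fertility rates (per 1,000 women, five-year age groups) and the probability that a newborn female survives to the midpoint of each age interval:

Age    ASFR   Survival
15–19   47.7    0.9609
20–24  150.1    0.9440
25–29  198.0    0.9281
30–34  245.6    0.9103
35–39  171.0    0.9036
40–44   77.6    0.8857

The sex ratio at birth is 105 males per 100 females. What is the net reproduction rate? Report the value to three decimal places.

Proportion female at birth = 100 / (100 + 105) = 0.48780.
Each age group contributes 5 × ASFR × survival:
  15–19: 5 × 47.7/1000 × 0.9609 = 0.22917
  20–24: 5 × 150.1/1000 × 0.9440 = 0.70847
  25–29: 5 × 198.0/1000 × 0.9281 = 0.91882
  30–34: 5 × 245.6/1000 × 0.9103 = 1.11785
  35–39: 5 × 171.0/1000 × 0.9036 = 0.77258
  40–44: 5 × 77.6/1000 × 0.8857 = 0.34365
Sum = 4.09054
NRR = 0.48780 × 4.09054 = 1.99537
An NRR exceeding 1 indicates intrinsic growth under these rates.

1.995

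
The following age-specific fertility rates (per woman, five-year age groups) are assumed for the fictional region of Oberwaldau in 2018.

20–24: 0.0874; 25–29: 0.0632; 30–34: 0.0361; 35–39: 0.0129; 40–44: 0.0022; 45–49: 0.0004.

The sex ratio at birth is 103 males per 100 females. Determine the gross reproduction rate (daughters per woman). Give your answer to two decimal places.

Proportion female at birth = 100 / (100 + 103) = 0.49261.
Sum of ASFRs = 0.0874 + 0.0632 + 0.0361 + 0.0129 + 0.0022 + 0.0004 = 0.2022
TFR = 5 × 0.2022 = 1.011
GRR = 0.49261 × 1.011 = 0.49803

0.50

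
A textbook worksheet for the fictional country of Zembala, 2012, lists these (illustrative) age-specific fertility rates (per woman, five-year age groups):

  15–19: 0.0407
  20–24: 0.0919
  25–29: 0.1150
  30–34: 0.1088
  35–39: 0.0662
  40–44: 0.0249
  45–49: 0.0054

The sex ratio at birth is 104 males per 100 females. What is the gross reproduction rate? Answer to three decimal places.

1.110

Proportion female at birth = 100 / (100 + 104) = 0.49020.
Sum of ASFRs = 0.0407 + 0.0919 + 0.1150 + 0.1088 + 0.0662 + 0.0249 + 0.0054 = 0.4529
TFR = 5 × 0.4529 = 2.2645
GRR = 0.49020 × 2.2645 = 1.11006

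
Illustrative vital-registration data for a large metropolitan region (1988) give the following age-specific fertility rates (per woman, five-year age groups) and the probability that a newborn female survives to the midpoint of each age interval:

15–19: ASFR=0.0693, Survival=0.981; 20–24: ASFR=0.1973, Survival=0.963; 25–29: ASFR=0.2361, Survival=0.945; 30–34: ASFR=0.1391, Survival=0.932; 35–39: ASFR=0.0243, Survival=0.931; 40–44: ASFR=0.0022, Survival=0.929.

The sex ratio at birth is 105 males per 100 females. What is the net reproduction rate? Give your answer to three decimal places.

Proportion female at birth = 100 / (100 + 105) = 0.48780.
Weighting each age-specific rate by interval width and survival:
  15–19: 5 × 0.0693 × 0.981 = 0.33992
  20–24: 5 × 0.1973 × 0.963 = 0.95000
  25–29: 5 × 0.2361 × 0.945 = 1.11557
  30–34: 5 × 0.1391 × 0.932 = 0.64821
  35–39: 5 × 0.0243 × 0.931 = 0.11312
  40–44: 5 × 0.0022 × 0.929 = 0.01022
Sum = 3.17704
NRR = 0.48780 × 3.17704 = 1.54976
An NRR exceeding 1 indicates intrinsic growth under these rates.

1.550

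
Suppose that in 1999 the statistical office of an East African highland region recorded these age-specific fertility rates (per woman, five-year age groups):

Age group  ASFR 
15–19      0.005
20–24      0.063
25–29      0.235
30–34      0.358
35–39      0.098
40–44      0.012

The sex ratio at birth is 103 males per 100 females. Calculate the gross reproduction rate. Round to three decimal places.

Proportion female at birth = 100 / (100 + 103) = 0.49261.
Sum of ASFRs = 0.005 + 0.063 + 0.235 + 0.358 + 0.098 + 0.012 = 0.771
TFR = 5 × 0.771 = 3.855
GRR = 0.49261 × 3.855 = 1.89901

1.899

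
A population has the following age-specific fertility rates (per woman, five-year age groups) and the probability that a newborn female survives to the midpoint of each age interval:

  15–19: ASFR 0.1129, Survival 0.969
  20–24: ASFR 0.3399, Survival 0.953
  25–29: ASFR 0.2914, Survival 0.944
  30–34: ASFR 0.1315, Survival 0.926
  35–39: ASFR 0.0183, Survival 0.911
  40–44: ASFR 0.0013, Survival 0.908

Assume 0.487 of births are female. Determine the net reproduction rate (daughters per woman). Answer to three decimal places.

2.065

Proportion female at birth = 0.487.
Per-age-group product (5 × ASFR × survival probability):
  15–19: 5 × 0.1129 × 0.969 = 0.54700
  20–24: 5 × 0.3399 × 0.953 = 1.61962
  25–29: 5 × 0.2914 × 0.944 = 1.37541
  30–34: 5 × 0.1315 × 0.926 = 0.60885
  35–39: 5 × 0.0183 × 0.911 = 0.08336
  40–44: 5 × 0.0013 × 0.908 = 0.00590
Sum = 4.24014
NRR = 0.487 × 4.24014 = 2.06495
NRR > 1, so each generation more than replaces itself.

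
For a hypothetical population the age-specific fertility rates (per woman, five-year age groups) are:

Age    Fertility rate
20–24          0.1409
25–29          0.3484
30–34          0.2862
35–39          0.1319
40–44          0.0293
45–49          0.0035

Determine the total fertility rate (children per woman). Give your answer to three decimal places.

Sum of ASFRs = 0.1409 + 0.3484 + 0.2862 + 0.1319 + 0.0293 + 0.0035 = 0.9402
TFR = 5 × 0.9402 = 4.701

4.701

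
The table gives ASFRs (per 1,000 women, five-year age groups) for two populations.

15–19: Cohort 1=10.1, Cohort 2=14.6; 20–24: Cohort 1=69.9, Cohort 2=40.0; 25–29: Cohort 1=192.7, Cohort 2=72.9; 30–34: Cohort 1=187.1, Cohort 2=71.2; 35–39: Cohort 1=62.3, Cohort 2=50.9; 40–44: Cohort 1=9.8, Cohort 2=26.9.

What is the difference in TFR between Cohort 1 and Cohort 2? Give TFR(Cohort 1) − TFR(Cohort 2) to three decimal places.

Cohort 1:
  Sum of ASFRs = 10.1 + 69.9 + 192.7 + 187.1 + 62.3 + 9.8 = 531.9
  TFR = 5 × 531.9 / 1000 = 2.6595
Cohort 2:
  Sum of ASFRs = 14.6 + 40.0 + 72.9 + 71.2 + 50.9 + 26.9 = 276.5
  TFR = 5 × 276.5 / 1000 = 1.3825
Difference = 2.6595 − 1.3825 = 1.277

1.277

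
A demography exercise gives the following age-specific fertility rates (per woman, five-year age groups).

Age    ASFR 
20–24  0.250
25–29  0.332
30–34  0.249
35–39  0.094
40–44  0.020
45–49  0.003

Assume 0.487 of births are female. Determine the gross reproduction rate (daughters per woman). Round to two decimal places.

2.31

Proportion female at birth = 0.487.
Sum of ASFRs = 0.250 + 0.332 + 0.249 + 0.094 + 0.020 + 0.003 = 0.948
TFR = 5 × 0.948 = 4.74
GRR = 0.487 × 4.74 = 2.30838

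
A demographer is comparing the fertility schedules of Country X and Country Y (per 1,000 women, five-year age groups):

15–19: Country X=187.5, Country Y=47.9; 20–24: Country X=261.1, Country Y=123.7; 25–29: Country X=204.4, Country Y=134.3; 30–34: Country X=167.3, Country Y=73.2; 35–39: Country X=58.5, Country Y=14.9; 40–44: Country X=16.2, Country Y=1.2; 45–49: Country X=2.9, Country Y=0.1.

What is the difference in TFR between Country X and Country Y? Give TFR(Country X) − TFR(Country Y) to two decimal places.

Country X:
  Sum of ASFRs = 187.5 + 261.1 + 204.4 + 167.3 + 58.5 + 16.2 + 2.9 = 897.9
  TFR = 5 × 897.9 / 1000 = 4.4895
Country Y:
  Sum of ASFRs = 47.9 + 123.7 + 134.3 + 73.2 + 14.9 + 1.2 + 0.1 = 395.3
  TFR = 5 × 395.3 / 1000 = 1.9765
Difference = 4.4895 − 1.9765 = 2.513

2.51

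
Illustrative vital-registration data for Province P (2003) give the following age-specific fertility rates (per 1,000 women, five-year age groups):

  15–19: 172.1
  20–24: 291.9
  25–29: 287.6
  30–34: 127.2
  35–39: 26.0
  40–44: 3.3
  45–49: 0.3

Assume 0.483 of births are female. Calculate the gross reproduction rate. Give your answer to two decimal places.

2.19

Proportion female at birth = 0.483.
Sum of ASFRs = 172.1 + 291.9 + 287.6 + 127.2 + 26.0 + 3.3 + 0.3 = 908.4
TFR = 5 × 908.4 / 1000 = 4.542
GRR = 0.483 × 4.542 = 2.19379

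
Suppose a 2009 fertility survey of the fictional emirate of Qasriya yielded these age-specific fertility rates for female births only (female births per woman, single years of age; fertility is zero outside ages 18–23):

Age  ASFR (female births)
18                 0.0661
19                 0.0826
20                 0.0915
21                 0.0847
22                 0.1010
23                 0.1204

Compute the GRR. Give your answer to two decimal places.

Sum of female ASFRs = 0.0661 + 0.0826 + 0.0915 + 0.0847 + 0.1010 + 0.1204 = 0.5463
GRR = 0.5463

0.55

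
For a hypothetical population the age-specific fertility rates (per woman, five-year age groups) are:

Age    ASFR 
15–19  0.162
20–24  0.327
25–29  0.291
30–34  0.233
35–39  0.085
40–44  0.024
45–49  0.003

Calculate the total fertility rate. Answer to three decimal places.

5.625

Sum of ASFRs = 0.162 + 0.327 + 0.291 + 0.233 + 0.085 + 0.024 + 0.003 = 1.125
TFR = 5 × 1.125 = 5.625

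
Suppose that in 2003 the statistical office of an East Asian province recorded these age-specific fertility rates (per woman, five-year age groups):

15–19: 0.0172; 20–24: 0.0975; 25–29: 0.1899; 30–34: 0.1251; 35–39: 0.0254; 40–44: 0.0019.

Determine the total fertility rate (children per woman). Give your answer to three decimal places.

2.285

Sum of ASFRs = 0.0172 + 0.0975 + 0.1899 + 0.1251 + 0.0254 + 0.0019 = 0.4570
TFR = 5 × 0.4570 = 2.285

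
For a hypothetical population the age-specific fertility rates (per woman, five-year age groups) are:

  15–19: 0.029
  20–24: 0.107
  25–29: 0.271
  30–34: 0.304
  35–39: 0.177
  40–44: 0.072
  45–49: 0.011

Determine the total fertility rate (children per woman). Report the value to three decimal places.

4.855

Sum of ASFRs = 0.029 + 0.107 + 0.271 + 0.304 + 0.177 + 0.072 + 0.011 = 0.971
TFR = 5 × 0.971 = 4.855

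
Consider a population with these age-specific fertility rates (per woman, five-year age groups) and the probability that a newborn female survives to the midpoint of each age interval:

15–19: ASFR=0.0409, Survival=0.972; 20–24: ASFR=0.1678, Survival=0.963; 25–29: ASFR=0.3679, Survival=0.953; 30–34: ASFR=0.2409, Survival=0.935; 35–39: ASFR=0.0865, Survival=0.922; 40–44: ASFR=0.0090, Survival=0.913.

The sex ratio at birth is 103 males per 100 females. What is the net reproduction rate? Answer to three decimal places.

Proportion female at birth = 100 / (100 + 103) = 0.49261.
Survival-weighted fertility by age (5·fₓ·Sₓ):
  15–19: 5 × 0.0409 × 0.972 = 0.19877
  20–24: 5 × 0.1678 × 0.963 = 0.80796
  25–29: 5 × 0.3679 × 0.953 = 1.75304
  30–34: 5 × 0.2409 × 0.935 = 1.12621
  35–39: 5 × 0.0865 × 0.922 = 0.39877
  40–44: 5 × 0.0090 × 0.913 = 0.04109
Sum = 4.32584
NRR = 0.49261 × 4.32584 = 2.13095
NRR > 1, so each generation more than replaces itself.

2.131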